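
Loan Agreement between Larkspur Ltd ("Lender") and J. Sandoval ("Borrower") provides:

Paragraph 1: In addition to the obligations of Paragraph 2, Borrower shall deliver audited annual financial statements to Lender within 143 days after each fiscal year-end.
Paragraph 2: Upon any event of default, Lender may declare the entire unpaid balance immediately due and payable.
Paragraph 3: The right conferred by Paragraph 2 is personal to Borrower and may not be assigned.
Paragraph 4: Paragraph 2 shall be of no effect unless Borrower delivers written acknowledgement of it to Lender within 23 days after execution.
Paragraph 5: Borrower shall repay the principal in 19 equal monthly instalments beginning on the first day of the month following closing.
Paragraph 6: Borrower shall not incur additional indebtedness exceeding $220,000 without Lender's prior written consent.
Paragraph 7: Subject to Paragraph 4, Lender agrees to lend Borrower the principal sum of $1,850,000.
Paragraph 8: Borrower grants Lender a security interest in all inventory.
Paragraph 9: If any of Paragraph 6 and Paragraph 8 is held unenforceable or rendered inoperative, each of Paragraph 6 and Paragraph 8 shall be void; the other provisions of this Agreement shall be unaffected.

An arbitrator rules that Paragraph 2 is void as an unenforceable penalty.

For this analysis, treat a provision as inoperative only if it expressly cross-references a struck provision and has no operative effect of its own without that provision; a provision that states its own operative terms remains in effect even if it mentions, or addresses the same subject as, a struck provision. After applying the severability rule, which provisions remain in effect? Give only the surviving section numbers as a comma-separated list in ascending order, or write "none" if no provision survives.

1, 5, 6, 7, 8, 9

Paragraph 2 is struck. Paragraph 3 operates only by reference to Paragraph 2, so it falls with Paragraph 2. Paragraph 4 operates only by reference to Paragraph 2, so it falls with Paragraph 2. Paragraph 7 mentions Paragraph 4 but its own obligation stands independently of Paragraph 4, so Paragraph 7 is not affected. Paragraph 1 mentions Paragraph 2 but its own obligation stands independently of Paragraph 2, so Paragraph 1 is not affected. Paragraph 9 ties Paragraph 6 and Paragraph 8 together, but none of those is affected here; the remaining provisions continue in force under Paragraph 9. The provisions still in force are Paragraph 1, Paragraph 5, Paragraph 6, Paragraph 7, Paragraph 8, and Paragraph 9.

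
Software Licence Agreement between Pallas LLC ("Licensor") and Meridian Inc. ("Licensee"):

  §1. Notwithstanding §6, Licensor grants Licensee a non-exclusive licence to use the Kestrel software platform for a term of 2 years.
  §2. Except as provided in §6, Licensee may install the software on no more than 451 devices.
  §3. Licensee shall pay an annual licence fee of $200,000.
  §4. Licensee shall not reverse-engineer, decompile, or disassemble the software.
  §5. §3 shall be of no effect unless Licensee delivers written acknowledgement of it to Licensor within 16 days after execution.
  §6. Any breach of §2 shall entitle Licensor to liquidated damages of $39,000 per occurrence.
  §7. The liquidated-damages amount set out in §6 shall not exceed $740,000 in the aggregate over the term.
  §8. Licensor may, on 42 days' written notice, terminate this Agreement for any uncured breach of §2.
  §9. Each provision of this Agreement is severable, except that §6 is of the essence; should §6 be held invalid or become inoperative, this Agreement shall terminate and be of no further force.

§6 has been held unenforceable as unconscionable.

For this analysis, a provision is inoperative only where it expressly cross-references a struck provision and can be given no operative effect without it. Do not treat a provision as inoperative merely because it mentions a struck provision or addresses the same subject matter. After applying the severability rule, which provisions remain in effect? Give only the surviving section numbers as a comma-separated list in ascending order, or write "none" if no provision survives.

§6 is struck. §7 does nothing except set the aggregate cap on the liquidated-damages amount by reference to §6; with §6 gone it has no independent effect and is inoperative. §9 makes §6 an essential term, and §6 is the provision held invalid; under §9, the entire Agreement is therefore void. No provision of the Agreement survives.

none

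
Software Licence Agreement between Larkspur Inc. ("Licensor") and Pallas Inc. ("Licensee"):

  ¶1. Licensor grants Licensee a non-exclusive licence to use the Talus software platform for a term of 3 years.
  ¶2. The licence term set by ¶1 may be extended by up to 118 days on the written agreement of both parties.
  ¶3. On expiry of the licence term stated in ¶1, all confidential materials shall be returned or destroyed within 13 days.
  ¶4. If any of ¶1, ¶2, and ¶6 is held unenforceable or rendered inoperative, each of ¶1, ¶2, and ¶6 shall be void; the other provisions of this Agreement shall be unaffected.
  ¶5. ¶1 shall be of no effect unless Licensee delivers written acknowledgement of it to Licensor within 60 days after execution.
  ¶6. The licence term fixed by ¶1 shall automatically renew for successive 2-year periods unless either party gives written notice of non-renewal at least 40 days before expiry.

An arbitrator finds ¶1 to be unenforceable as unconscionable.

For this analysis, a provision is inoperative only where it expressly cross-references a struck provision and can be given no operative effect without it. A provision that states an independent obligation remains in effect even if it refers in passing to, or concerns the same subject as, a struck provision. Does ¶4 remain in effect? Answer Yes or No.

¶1 is struck. ¶2 operates only by reference to ¶1, so it falls with ¶1. ¶3 merely fixes the return obligation tied to ¶1; with ¶1 gone it has nothing to operate on and falls away. ¶5 has no operative effect of its own apart from ¶1 and is therefore inoperative. ¶6 operates only by reference to ¶1, so it falls with ¶1. ¶4 declares ¶1, ¶2, and ¶6 mutually dependent; since one of them has fallen, all of them are of no effect. The remainder continues in force under ¶4. Only ¶4 remains in effect. ¶4 is among the surviving provisions, so the answer is yes.

Yes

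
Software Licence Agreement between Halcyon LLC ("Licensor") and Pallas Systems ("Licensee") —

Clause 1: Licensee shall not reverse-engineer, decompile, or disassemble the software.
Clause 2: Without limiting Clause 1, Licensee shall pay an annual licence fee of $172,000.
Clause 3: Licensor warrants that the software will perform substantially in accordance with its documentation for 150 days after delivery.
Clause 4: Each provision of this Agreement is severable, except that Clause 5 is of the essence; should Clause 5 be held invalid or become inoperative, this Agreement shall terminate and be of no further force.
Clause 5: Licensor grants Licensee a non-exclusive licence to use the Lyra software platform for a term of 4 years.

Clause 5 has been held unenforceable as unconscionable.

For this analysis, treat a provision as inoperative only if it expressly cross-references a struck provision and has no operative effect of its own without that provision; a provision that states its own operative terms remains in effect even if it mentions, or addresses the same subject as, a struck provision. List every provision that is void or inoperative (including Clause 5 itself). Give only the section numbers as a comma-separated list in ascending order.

1, 2, 3, 4, 5

Clause 5 is struck. Nothing else in the Agreement is defined by reference to Clause 5. Clause 4 makes Clause 5 an essential term, and Clause 5 is the provision held invalid; under Clause 4, the entire Agreement is therefore void. No provision of the Agreement survives.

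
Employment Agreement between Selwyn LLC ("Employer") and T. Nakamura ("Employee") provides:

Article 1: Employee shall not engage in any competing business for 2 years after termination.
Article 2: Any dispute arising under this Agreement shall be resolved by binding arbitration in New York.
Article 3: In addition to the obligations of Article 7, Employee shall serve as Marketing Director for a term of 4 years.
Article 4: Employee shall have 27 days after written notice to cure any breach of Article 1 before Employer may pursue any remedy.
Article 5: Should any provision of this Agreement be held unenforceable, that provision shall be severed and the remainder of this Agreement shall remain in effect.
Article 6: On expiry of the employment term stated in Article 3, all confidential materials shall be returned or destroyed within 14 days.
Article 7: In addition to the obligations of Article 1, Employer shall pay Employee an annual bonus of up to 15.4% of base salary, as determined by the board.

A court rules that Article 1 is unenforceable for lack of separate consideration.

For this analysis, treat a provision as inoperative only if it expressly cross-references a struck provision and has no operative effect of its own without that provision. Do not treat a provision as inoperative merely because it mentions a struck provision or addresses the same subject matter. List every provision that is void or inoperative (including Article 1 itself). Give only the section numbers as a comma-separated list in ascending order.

1, 4

Article 1 is struck. The only function of Article 4 is the cure period for breach of Article 1, so it cannot stand once Article 1 is removed. Article 7 mentions Article 1 but its own obligation stands independently of Article 1, so Article 7 is not affected. Under the severability clause in Article 5, the remaining provisions continue in force. Article 2, Article 3, Article 5, Article 6, and Article 7 remain in effect.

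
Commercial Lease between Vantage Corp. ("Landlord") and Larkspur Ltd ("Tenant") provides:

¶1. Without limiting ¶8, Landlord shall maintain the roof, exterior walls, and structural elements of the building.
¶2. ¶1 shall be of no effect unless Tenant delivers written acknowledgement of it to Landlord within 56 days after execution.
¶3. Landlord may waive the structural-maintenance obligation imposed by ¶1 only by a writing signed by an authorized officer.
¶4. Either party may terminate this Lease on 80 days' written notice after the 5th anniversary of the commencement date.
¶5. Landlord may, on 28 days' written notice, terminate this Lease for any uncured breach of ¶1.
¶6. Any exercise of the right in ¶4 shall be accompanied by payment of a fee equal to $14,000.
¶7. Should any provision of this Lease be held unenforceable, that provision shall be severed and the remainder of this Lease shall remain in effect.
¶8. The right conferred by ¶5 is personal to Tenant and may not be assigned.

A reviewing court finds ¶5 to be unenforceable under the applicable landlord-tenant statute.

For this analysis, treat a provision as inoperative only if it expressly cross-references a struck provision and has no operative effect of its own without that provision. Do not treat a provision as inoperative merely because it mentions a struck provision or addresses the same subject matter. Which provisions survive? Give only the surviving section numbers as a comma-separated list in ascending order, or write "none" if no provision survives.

¶5 is struck. The only function of ¶8 is the non-assignment of ¶5, so it cannot stand once ¶5 is removed. ¶1 mentions ¶8 but its own obligation stands independently of ¶8, so ¶1 is not affected. ¶7 is a severability clause and preserves every provision that can still be given independent effect. The provisions still in force are ¶1, ¶2, ¶3, ¶4, ¶6, and ¶7.

1, 2, 3, 4, 6, 7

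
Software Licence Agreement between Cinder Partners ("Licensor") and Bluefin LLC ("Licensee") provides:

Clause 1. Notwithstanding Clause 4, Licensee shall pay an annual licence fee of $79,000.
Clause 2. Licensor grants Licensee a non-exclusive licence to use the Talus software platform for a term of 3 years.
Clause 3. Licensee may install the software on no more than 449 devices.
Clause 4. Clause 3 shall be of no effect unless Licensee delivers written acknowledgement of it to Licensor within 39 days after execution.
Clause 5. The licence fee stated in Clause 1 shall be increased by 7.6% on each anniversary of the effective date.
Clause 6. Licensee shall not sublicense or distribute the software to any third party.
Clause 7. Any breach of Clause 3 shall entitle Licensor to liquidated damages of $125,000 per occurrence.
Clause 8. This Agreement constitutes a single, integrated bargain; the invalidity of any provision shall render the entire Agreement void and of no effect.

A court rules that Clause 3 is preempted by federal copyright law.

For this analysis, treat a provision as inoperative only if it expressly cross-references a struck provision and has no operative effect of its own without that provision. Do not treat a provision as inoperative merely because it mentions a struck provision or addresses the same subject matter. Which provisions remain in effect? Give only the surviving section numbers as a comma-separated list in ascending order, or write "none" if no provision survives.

none

Clause 3 is struck. The only function of Clause 4 is the acknowledgement condition for Clause 3, so it cannot stand once Clause 3 is removed. Clause 7 has no operative effect of its own apart from Clause 3 and is therefore inoperative. Clause 8 provides that the Agreement is not severable, so the invalidity of any one provision voids the entire Agreement. No provision of the Agreement survives.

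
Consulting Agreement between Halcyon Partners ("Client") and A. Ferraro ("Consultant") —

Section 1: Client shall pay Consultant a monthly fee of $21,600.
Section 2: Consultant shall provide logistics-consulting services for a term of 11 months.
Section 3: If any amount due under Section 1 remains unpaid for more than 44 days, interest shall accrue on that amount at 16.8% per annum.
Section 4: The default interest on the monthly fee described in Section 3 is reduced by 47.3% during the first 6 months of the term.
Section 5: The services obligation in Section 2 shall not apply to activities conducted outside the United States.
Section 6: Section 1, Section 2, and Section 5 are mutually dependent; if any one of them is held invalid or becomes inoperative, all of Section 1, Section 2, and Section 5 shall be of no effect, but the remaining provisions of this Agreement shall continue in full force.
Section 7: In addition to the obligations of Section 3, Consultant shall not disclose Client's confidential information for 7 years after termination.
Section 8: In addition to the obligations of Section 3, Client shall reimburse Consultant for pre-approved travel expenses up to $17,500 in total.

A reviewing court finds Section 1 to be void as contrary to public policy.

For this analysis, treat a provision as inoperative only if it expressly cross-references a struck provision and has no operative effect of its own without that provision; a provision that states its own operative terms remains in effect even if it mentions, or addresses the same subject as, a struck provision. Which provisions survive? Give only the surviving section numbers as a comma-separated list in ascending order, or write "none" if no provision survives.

6, 7, 8

Section 1 is struck. Section 3 does nothing except set the default interest on the monthly fee by reference to Section 1; with Section 1 gone it has no independent effect and is inoperative. Section 4 has no operative effect of its own apart from Section 3 and is therefore inoperative. Section 8 mentions Section 3 but its own obligation stands independently of Section 3, so Section 8 is not affected. Although Section 7 refers to Section 3, its operative terms do not depend on Section 3, so it remains in effect. Section 6 declares Section 1, Section 2, and Section 5 mutually dependent; since one of them has fallen, all of them are of no effect. That brings down Section 2 and Section 5 as well. The remainder continues in force under Section 6. Section 6, Section 7, and Section 8 remain in effect.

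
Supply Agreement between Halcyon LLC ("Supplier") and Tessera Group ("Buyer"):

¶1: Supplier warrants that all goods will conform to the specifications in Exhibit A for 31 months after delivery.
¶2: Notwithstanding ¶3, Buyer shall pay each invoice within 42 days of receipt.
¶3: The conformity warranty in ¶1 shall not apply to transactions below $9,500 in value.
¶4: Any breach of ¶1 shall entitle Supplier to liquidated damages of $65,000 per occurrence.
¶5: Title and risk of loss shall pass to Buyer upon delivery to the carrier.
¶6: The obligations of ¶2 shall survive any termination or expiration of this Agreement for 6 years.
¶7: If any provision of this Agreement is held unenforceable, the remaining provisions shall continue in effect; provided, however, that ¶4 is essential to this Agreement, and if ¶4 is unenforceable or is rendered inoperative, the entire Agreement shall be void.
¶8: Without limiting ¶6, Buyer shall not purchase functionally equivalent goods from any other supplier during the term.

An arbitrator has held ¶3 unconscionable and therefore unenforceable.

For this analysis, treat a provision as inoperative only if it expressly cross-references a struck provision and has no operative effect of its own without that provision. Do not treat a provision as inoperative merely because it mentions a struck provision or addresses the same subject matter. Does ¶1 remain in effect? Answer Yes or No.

Yes

¶3 is struck. Although ¶2 refers to ¶3, its operative terms do not depend on ¶3, so it remains in effect. Nothing else in the Agreement is defined by reference to ¶3. ¶7 makes ¶4 an essential term, but ¶4 is unaffected, so the severability proviso in ¶7 preserves the remaining provisions. The provisions still in force are ¶1, ¶2, ¶4, ¶5, ¶6, ¶7, and ¶8. ¶1 is among the surviving provisions, so the answer is yes.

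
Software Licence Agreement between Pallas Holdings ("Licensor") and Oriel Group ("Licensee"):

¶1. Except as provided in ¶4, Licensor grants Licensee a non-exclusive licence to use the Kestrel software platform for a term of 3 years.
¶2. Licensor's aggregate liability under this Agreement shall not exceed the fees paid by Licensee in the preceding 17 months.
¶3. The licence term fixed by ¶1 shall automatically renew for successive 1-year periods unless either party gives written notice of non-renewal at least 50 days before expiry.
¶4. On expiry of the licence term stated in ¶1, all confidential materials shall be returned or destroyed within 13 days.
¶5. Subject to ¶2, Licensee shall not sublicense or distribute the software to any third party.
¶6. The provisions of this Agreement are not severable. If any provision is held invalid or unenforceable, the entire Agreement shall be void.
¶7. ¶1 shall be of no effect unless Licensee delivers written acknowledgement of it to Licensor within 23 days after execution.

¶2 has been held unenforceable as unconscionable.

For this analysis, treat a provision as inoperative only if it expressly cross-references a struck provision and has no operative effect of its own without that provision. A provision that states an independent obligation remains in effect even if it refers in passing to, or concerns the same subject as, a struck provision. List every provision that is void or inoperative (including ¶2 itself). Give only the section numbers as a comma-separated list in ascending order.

¶2 is struck. Nothing else in the Agreement is defined by reference to ¶2. ¶6 provides that the Agreement is not severable, so the invalidity of any one provision voids the entire Agreement. No provision of the Agreement survives.

1, 2, 3, 4, 5, 6, 7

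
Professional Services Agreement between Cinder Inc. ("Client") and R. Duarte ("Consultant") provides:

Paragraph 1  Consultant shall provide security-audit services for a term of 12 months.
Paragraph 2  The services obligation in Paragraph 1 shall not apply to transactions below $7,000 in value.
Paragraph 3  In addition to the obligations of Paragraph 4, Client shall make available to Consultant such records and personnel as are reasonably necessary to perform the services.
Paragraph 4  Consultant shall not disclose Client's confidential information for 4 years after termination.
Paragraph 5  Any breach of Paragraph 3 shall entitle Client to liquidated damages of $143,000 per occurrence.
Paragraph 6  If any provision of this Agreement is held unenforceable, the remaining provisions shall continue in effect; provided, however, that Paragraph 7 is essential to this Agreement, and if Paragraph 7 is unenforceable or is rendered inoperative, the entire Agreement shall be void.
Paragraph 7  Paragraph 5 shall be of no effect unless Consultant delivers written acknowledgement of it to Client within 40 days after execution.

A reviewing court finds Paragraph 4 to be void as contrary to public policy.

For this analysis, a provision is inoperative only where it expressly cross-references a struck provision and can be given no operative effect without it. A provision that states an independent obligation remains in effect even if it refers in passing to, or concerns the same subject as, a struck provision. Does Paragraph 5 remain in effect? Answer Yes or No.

Paragraph 4 is struck. Although Paragraph 3 refers to Paragraph 4, its operative terms do not depend on Paragraph 4, so it remains in effect. Nothing else in the Agreement is defined by reference to Paragraph 4. Paragraph 6 makes Paragraph 7 an essential term, but Paragraph 7 is unaffected, so the severability proviso in Paragraph 6 preserves the remaining provisions. The provisions still in force are Paragraph 1, Paragraph 2, Paragraph 3, Paragraph 5, Paragraph 6, and Paragraph 7. Paragraph 5 is among the surviving provisions, so the answer is yes.

Yes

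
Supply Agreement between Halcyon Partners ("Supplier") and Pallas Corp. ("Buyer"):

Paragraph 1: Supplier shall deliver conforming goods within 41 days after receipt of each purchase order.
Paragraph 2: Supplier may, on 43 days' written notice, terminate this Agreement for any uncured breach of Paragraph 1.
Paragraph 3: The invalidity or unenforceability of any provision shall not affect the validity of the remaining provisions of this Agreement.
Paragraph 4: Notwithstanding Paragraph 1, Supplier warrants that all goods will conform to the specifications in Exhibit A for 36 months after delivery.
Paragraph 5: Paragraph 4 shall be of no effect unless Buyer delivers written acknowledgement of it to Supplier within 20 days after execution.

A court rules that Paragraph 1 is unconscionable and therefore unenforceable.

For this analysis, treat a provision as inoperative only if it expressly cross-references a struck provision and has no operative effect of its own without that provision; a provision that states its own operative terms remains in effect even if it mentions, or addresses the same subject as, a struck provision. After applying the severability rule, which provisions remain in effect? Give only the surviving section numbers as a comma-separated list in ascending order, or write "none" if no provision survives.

3, 4, 5

Paragraph 1 is struck. Paragraph 2 merely fixes the termination right for breach of Paragraph 1; with Paragraph 1 gone it has nothing to operate on and falls away. Paragraph 4 mentions Paragraph 1 but its own obligation stands independently of Paragraph 1, so Paragraph 4 is not affected. Paragraph 3 is a severability clause and preserves every provision that can still be given independent effect. The provisions still in force are Paragraph 3, Paragraph 4, and Paragraph 5.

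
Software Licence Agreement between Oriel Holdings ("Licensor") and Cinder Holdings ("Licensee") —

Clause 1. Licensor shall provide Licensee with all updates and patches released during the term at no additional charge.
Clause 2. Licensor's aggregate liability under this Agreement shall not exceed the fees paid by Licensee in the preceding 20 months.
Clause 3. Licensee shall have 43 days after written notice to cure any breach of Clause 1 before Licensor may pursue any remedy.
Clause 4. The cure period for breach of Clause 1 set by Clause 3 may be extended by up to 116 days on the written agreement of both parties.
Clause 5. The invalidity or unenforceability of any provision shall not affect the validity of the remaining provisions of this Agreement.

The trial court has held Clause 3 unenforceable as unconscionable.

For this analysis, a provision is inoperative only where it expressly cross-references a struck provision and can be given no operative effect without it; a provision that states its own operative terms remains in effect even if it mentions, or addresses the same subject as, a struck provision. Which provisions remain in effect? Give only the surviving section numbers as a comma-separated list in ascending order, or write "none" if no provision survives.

Clause 3 is struck. The whole of Clause 4 is the extension of the cure period for breach of Clause 1, defined by reference to Clause 3, so Clause 4 cannot stand once Clause 3 is removed. Under the severability clause in Clause 5, the remaining provisions continue in force. That leaves Clause 1, Clause 2, and Clause 5 in effect.

1, 2, 5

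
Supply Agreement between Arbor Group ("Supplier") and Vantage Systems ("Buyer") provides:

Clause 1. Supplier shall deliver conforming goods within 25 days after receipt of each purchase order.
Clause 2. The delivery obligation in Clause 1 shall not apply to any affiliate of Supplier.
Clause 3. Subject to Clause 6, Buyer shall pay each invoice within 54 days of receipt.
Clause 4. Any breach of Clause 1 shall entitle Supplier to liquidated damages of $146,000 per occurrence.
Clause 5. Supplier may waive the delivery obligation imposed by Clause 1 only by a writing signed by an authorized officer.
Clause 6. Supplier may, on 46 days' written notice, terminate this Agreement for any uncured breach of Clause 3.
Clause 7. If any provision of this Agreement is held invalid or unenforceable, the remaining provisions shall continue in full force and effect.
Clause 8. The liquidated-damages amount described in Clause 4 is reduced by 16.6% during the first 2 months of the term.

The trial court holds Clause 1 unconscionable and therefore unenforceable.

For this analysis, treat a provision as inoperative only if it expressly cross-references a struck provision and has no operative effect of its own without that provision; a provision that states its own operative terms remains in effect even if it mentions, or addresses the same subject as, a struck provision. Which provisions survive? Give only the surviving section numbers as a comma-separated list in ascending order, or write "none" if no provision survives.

3, 6, 7

Clause 1 is struck. The whole of Clause 2 is the carve-out from the delivery obligation, defined by reference to Clause 1, so Clause 2 cannot stand once Clause 1 is removed. The whole of Clause 4 is the liquidated-damages amount, defined by reference to Clause 1, so Clause 4 cannot stand once Clause 1 is removed. Clause 5 merely fixes the waiver condition for Clause 1; with Clause 1 gone it has nothing to operate on and falls away. Clause 8 operates only by reference to Clause 4, so it falls with Clause 4. Under the severability clause in Clause 7, the remaining provisions continue in force. Clause 3, Clause 6, and Clause 7 remain in effect.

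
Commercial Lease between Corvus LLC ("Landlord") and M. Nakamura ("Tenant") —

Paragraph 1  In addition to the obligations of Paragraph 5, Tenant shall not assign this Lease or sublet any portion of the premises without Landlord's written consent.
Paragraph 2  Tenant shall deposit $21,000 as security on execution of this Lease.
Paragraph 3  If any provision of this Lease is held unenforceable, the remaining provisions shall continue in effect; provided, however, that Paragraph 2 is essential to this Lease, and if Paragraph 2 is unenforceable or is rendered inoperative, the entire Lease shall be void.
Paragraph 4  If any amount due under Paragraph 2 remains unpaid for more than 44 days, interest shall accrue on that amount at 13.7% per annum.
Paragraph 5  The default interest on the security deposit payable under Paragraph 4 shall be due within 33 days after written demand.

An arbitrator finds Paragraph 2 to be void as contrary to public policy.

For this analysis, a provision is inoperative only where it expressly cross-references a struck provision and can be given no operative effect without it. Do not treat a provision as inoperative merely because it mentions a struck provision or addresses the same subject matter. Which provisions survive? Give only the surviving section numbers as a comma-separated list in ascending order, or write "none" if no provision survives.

none

Paragraph 2 is struck. Paragraph 4 has no operative effect of its own apart from Paragraph 2 and is therefore inoperative. Paragraph 5 operates only by reference to Paragraph 4, so it falls with Paragraph 4. Paragraph 3 makes Paragraph 2 an essential term, and Paragraph 2 is the provision held invalid; under Paragraph 3, the entire Lease is therefore void. No provision of the Lease survives.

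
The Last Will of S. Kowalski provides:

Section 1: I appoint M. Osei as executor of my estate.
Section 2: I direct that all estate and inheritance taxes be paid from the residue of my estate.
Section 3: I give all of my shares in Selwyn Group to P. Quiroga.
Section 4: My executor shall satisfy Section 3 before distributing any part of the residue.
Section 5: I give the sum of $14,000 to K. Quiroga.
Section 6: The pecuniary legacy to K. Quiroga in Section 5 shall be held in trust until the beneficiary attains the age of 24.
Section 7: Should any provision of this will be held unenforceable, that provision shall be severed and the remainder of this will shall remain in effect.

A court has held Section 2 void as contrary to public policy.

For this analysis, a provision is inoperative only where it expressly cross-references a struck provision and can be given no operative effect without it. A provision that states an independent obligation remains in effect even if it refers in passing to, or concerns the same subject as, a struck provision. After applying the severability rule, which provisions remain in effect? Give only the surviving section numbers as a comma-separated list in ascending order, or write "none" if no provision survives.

Section 2 is struck. Nothing else in the will is defined by reference to Section 2. Section 7 is a severability clause and preserves every provision that can still be given independent effect. That leaves Section 1, Section 3, Section 4, Section 5, Section 6, and Section 7 in effect.

1, 3, 4, 5, 6, 7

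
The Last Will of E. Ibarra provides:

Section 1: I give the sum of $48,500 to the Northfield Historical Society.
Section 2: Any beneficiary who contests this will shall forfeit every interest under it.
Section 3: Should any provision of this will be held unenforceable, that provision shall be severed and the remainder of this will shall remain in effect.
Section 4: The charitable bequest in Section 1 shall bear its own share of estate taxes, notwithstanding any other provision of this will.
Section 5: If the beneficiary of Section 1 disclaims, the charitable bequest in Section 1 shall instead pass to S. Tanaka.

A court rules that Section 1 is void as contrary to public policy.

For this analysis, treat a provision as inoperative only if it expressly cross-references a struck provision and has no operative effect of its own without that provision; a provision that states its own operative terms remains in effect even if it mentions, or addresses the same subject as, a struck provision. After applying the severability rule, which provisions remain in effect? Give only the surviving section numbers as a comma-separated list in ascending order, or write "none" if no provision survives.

2, 3

Section 1 is struck. Section 4 operates only by reference to Section 1, so it falls with Section 1. The only function of Section 5 is the alternative disposition for Section 1, so it cannot stand once Section 1 is removed. Section 3 is a severability clause and preserves every provision that can still be given independent effect. Section 2 and Section 3 remain in effect.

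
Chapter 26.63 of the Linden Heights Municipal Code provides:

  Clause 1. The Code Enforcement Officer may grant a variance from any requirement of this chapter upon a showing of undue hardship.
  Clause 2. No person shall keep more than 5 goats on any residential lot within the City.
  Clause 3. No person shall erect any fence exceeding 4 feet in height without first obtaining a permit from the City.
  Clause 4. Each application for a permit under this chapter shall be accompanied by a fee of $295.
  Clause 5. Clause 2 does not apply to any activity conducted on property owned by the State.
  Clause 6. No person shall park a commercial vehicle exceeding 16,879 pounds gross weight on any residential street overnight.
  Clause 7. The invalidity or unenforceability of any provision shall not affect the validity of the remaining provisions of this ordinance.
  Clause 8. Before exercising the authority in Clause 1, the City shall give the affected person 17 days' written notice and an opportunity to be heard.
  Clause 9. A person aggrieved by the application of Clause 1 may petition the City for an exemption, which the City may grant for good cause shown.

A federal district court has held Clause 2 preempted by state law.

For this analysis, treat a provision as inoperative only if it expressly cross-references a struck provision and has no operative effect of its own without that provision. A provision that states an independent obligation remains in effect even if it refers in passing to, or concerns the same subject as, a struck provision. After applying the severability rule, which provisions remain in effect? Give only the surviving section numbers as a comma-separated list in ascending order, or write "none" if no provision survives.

Clause 2 is struck. Clause 5 merely fixes the public-property exemption from Clause 2; with Clause 2 gone it has nothing to operate on and falls away. Clause 7 is a severability clause and preserves every provision that can still be given independent effect. The provisions still in force are Clause 1, Clause 3, Clause 4, Clause 6, Clause 7, Clause 8, and Clause 9.

1, 3, 4, 6, 7, 8, 9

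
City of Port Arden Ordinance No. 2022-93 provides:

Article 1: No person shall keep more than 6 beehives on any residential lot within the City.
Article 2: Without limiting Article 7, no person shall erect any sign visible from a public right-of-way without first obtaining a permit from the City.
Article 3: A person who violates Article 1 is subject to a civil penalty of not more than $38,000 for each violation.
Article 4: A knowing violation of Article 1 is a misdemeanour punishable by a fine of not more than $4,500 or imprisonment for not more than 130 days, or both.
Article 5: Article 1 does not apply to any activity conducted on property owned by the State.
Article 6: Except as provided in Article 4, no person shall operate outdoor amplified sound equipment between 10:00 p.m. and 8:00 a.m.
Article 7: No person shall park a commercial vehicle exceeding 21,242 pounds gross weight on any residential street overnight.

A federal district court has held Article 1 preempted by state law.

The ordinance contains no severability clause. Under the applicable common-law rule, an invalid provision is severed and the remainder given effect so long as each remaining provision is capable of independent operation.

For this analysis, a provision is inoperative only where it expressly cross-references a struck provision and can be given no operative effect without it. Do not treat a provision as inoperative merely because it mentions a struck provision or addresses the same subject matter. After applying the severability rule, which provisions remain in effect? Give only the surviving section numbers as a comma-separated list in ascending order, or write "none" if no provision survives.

2, 6, 7

Article 1 is struck. The only function of Article 3 is the civil penalty for violating Article 1, so it cannot stand once Article 1 is removed. The only function of Article 4 is the criminal penalty for violating Article 1, so it cannot stand once Article 1 is removed. Article 5 has no operative effect of its own apart from Article 1 and is therefore inoperative. Article 6 mentions Article 4 but its own obligation stands independently of Article 4, so Article 6 is not affected. With no severability clause, the stated default rule severs what cannot stand and enforces each remaining provision that can operate on its own. The provisions still in force are Article 2, Article 6, and Article 7.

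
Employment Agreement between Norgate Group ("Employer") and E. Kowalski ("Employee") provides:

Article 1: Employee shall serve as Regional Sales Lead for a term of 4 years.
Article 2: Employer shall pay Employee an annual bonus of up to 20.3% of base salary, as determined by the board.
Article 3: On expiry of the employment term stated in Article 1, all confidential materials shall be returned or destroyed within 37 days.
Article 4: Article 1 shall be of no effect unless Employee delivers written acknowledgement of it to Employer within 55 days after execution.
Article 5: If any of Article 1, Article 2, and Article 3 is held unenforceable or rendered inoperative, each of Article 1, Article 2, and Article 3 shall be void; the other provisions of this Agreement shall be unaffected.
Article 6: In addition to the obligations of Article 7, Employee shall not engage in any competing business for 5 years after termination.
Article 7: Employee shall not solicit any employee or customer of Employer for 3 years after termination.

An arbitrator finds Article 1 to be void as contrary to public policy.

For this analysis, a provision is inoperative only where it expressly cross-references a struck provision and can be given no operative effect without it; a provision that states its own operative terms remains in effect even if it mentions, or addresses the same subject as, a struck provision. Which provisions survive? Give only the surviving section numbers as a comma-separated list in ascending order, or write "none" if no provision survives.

Article 1 is struck. Article 3 has no operative effect of its own apart from Article 1 and is therefore inoperative. Article 4 merely fixes the acknowledgement condition for Article 1; with Article 1 gone it has nothing to operate on and falls away. Article 5 declares Article 1, Article 2, and Article 3 mutually dependent; since one of them has fallen, all of them are of no effect. That brings down Article 2 as well. The remainder continues in force under Article 5. Article 5, Article 6, and Article 7 remain in effect.

5, 6, 7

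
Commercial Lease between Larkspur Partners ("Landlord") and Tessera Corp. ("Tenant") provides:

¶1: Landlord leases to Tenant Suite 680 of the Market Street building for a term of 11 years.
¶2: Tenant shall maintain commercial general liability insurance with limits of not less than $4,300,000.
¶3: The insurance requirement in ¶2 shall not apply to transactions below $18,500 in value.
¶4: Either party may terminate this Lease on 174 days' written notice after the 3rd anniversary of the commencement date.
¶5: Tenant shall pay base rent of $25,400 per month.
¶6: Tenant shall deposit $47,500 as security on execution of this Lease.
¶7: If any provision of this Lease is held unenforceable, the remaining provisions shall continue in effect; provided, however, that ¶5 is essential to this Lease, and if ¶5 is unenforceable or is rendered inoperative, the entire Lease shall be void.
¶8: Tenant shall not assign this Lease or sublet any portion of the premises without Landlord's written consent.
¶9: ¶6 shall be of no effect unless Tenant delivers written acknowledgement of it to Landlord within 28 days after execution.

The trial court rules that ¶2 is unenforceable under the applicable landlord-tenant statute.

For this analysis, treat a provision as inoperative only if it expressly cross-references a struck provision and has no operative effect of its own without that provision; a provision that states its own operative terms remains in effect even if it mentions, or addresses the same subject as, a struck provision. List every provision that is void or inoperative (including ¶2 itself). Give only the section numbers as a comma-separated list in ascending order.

¶2 is struck. ¶3 has no operative effect of its own apart from ¶2 and is therefore inoperative. ¶7 makes ¶5 an essential term, but ¶5 is unaffected, so the severability proviso in ¶7 preserves the remaining provisions. That leaves ¶1, ¶4, ¶5, ¶6, ¶7, ¶8, and ¶9 in effect.

2, 3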